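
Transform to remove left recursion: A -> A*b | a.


Left-recursive alternatives: A*b; non-recursive: a
Introduce A': A -> aA', A' -> *bA' | ε


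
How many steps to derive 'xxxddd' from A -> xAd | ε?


Derivation: A => xAd => xxAdd => xxxAddd => xxxddd
Steps: 4


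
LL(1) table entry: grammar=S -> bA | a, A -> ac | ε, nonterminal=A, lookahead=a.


For [A, a]: 'a' ∈ FIRST(ac)
Entry: A -> ac


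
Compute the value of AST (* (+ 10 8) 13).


Evaluate inner: (+ 10 8) = 18
Evaluate root: (* 18 13) = 234
Result: 234


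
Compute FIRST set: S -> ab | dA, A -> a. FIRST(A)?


Per alternative of A: FIRST(a) = {a}
FIRST(A) = {a}


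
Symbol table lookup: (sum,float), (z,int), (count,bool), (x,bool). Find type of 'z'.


Lookup 'z' → type int


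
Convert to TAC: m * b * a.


Break into single-operator statements:
t1 = m * b
t2 = t1 * a


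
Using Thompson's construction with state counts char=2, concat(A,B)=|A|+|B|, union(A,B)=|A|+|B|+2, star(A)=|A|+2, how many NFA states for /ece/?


Syntax tree has 3 char leaf(s), 0 union(s), 0 star(s)
chars contribute 3×2 = 6; each union adds +2; each star adds +2
Total: 6 + 0 + 0 = 6 states


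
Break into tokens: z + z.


Scan left to right, longest-match per lexeme
Tokens: ID(z), OP(+), ID(z)


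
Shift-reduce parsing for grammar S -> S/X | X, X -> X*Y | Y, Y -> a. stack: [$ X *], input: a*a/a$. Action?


no handle; shift 'a'
Action: shift


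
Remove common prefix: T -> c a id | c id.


Common prefix: 'c'
Factored: T -> c T', T' -> a id | id


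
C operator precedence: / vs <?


'/' is multiplicative (level 10); '<' is relational (level 7)
Higher level binds tighter
'/' has higher precedence than '<'


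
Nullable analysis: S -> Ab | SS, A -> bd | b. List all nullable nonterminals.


A nonterminal is nullable iff some alternative derives ε (directly, or every symbol in it is nullable)
Nullable: {}


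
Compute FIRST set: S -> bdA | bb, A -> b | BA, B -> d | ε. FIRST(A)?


Per alternative of A: FIRST(b) = {b}; FIRST(BA) = {b, d}
FIRST(A) = {b, d}


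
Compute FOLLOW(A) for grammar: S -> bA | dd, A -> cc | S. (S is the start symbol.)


$ ∈ FOLLOW(S). For each A -> αBβ: add FIRST(β)\{ε} to FOLLOW(B); if β nullable, add FOLLOW(A).
FOLLOW(A) = {$}


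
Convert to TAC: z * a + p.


Break into single-operator statements:
t1 = z * a
t2 = t1 + p


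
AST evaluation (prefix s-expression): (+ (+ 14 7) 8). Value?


Evaluate inner: (+ 14 7) = 21
Evaluate root: (+ 21 8) = 29
Result: 29


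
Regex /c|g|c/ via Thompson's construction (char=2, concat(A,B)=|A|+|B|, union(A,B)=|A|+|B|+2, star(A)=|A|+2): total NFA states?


Syntax tree has 3 char leaf(s), 2 union(s), 0 star(s)
chars contribute 3×2 = 6; each union adds +2; each star adds +2
Total: 6 + 4 + 0 = 10 states


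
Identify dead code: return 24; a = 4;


statement follows a return and is unreachable
Dead: 'a = 4'


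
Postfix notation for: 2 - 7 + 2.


Left to right (same or higher precedence on left)
Postfix: 2 7 - 2 +


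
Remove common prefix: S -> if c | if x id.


Common prefix: 'if'
Factored: S -> if S', S' -> c | x id


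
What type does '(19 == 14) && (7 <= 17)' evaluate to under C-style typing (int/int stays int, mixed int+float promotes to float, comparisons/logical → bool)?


Operand types: bool && bool
Rule: logical operators take bool operands and yield bool
Result type: bool


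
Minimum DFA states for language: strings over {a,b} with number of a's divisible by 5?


Track (count of a) mod 5: states 0..4, accept at 0
Minimal DFA: 5 states


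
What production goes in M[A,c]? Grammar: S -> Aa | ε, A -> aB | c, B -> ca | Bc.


For [A, c]: 'c' ∈ FIRST(c)
Entry: A -> c


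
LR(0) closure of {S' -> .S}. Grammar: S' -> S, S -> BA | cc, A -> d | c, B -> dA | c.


Start: S' -> .S
For each item with dot before a nonterminal B, add B -> .γ for every B-production
Closure: [S' -> .S, S -> .BA, S -> .cc, B -> .dA, B -> .c]


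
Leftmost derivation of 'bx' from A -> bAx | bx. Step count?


Derivation: A => bx
Steps: 1


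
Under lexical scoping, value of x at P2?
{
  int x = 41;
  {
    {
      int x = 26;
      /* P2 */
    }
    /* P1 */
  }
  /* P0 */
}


x declared in the same block as P2
x = 26


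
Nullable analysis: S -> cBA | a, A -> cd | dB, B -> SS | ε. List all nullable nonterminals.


A nonterminal is nullable iff some alternative derives ε (directly, or every symbol in it is nullable)
Nullable: {B}


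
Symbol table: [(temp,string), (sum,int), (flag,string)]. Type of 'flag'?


Lookup 'flag' → type string


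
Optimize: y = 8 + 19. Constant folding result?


8 + 19 = 27 at compile time
Optimized: y = 27


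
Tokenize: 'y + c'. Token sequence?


Scan left to right, longest-match per lexeme
Tokens: ID(y), OP(+), ID(c)


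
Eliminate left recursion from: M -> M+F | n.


Left-recursive alternatives: M+F; non-recursive: n
Introduce M': M -> nM', M' -> +FM' | ε


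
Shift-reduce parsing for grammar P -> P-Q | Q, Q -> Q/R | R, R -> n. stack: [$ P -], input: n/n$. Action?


no handle ('P-' is not any RHS); shift 'n'
Action: shift


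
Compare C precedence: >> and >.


'>>' is shift (level 8); '>' is relational (level 7)
Higher level binds tighter
'>>' has higher precedence than '>'


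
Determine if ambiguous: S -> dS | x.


right-linear, alternatives start with distinct terminals 'd' vs 'x': unique leftmost derivation
Unambiguous


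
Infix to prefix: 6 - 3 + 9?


left-to-right (same/higher precedence on left): tree is (+ (- 6 3) 9)
Prefix: + - 6 3 9


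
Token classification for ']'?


Pattern: delimiter/punctuation
Type: PUNCTUATION


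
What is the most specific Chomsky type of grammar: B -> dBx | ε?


Single nonterminal LHS, but d^n x^n is not regular
Classification: Type 2 (Context-Free)


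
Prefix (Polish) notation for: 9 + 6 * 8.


'*' binds tighter: tree is (+ 9 (* 6 8))
Prefix: + 9 * 6 8


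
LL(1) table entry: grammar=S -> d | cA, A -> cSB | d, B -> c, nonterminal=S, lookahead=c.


For [S, c]: 'c' ∈ FIRST(cA)
Entry: S -> cA


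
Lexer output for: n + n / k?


Scan left to right, longest-match per lexeme
Tokens: ID(n), OP(+), ID(n), OP(/), ID(k)


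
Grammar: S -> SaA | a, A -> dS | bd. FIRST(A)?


Per alternative of A: FIRST(dS) = {d}; FIRST(bd) = {b}
FIRST(A) = {b, d}


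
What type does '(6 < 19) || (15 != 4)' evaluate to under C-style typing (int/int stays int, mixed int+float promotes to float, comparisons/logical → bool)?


Operand types: bool || bool
Rule: logical operators take bool operands and yield bool
Result type: bool


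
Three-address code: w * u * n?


Break into single-operator statements:
t1 = w * u
t2 = t1 * n


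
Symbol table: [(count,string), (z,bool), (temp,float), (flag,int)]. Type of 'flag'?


Lookup 'flag' → type int


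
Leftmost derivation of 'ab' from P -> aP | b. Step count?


Derivation: P => aP => ab
Steps: 2


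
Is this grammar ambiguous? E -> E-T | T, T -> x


precedence layered via separate nonterminal T: deterministic
Unambiguous


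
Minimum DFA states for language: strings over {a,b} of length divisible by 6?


Track length mod 6: states 0..5, accept at 0
Minimal DFA: 6 states


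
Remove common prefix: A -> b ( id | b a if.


Common prefix: 'b'
Factored: A -> b A', A' -> ( id | a if


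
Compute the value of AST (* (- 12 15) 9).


Evaluate inner: (- 12 15) = -3
Evaluate root: (* -3 9) = -27
Result: -27


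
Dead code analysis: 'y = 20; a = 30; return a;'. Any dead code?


y is assigned but never read
Dead: 'y = 20'


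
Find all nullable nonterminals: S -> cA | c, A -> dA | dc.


A nonterminal is nullable iff some alternative derives ε (directly, or every symbol in it is nullable)
Nullable: {}


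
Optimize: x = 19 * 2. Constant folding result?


19 * 2 = 38 at compile time
Optimized: x = 38


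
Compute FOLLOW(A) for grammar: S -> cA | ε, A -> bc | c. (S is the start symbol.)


$ ∈ FOLLOW(S). For each A -> αBβ: add FIRST(β)\{ε} to FOLLOW(B); if β nullable, add FOLLOW(A).
FOLLOW(A) = {$}


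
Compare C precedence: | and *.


'*' is multiplicative (level 10); '|' is bitwise OR (level 3)
Higher level binds tighter
'*' has higher precedence than '|'


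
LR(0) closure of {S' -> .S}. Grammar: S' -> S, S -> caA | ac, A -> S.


Start: S' -> .S
For each item with dot before a nonterminal B, add B -> .γ for every B-production
Closure: [S' -> .S, S -> .caA, S -> .ac]


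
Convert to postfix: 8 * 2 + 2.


Left to right (same or higher precedence on left)
Postfix: 8 2 * 2 +


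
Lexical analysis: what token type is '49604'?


Pattern: digits only
Type: INTEGER_LITERAL


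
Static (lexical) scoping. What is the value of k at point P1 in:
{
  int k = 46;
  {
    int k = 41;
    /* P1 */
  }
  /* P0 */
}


k declared in the same block as P1
k = 41


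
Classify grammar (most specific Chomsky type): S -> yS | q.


Right-linear: every RHS is a terminal or a terminal followed by one nonterminal
Classification: Type 3 (Regular)


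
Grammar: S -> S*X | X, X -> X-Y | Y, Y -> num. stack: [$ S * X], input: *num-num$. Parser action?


handle 'S*X' on top; lookahead ∈ FOLLOW(S) = {*, $}
Action: reduce (S -> S*X)


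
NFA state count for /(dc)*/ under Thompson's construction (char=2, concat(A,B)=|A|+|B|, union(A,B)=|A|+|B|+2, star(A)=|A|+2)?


Syntax tree has 2 char leaf(s), 0 union(s), 1 star(s)
chars contribute 2×2 = 4; each union adds +2; each star adds +2
Total: 4 + 0 + 2 = 6 states


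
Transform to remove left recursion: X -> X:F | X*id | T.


Left-recursive alternatives: X:F, X*id; non-recursive: T
Introduce X': X -> TX', X' -> :FX' | *idX' | ε


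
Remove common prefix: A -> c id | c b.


Common prefix: 'c'
Factored: A -> c A', A' -> id | b


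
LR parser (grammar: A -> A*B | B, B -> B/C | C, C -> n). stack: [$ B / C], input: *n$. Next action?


handle 'B/C' on top
Action: reduce (B -> B/C)


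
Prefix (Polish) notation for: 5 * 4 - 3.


left-to-right (same/higher precedence on left): tree is (- (* 5 4) 3)
Prefix: - * 5 4 3


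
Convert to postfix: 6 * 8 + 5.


Left to right (same or higher precedence on left)
Postfix: 6 8 * 5 +


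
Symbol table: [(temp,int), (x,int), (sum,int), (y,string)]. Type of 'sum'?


Lookup 'sum' → type int


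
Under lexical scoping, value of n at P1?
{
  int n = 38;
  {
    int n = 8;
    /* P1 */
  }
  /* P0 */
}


n declared in the same block as P1
n = 8


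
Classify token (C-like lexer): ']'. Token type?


Pattern: delimiter/punctuation
Type: PUNCTUATION


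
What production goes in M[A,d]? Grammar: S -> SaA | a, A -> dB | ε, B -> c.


For [A, d]: 'd' ∈ FIRST(dB)
Entry: A -> dB


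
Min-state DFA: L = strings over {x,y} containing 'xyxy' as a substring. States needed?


KMP-style automaton: 4 progress states + 1 absorbing accept = 5
Minimal DFA: 5 states


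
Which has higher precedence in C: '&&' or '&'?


'&' is bitwise AND (level 5); '&&' is logical AND (level 2)
Higher level binds tighter
'&' has higher precedence than '&&'


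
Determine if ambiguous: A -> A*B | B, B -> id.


precedence layered via separate nonterminal B: deterministic
Unambiguous


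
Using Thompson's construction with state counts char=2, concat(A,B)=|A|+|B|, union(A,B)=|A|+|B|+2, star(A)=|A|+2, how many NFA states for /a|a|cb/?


Syntax tree has 4 char leaf(s), 2 union(s), 0 star(s)
chars contribute 4×2 = 8; each union adds +2; each star adds +2
Total: 8 + 4 + 0 = 12 states


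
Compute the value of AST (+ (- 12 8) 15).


Evaluate inner: (- 12 8) = 4
Evaluate root: (+ 4 15) = 19
Result: 19


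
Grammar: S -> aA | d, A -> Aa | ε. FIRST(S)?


Per alternative of S: FIRST(aA) = {a}; FIRST(d) = {d}
FIRST(S) = {a, d}


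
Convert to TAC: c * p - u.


Break into single-operator statements:
t1 = c * p
t2 = t1 - u


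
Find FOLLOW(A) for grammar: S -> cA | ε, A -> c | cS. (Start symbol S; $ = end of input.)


$ ∈ FOLLOW(S). For each A -> αBβ: add FIRST(β)\{ε} to FOLLOW(B); if β nullable, add FOLLOW(A).
FOLLOW(A) = {$}


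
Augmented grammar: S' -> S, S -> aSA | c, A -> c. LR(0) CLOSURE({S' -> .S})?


Start: S' -> .S
For each item with dot before a nonterminal B, add B -> .γ for every B-production
Closure: [S' -> .S, S -> .aSA, S -> .c]


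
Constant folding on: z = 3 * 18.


3 * 18 = 54 at compile time
Optimized: z = 54


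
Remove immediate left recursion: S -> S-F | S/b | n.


Left-recursive alternatives: S-F, S/b; non-recursive: n
Introduce S': S -> nS', S' -> -FS' | /bS' | ε


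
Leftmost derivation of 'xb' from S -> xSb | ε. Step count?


Derivation: S => xSb => xb
Steps: 2


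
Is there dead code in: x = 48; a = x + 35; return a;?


x is read by a's definition; a is returned
No dead code


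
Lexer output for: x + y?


Scan left to right, longest-match per lexeme
Tokens: ID(x), OP(+), ID(y)


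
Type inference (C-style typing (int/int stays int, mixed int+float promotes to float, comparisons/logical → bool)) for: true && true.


Operand types: bool && bool
Rule: logical operators take bool operands and yield bool
Result type: bool


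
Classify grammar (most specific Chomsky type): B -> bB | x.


Right-linear: every RHS is a terminal or a terminal followed by one nonterminal
Classification: Type 3 (Regular)


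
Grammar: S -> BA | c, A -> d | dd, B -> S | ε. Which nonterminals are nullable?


A nonterminal is nullable iff some alternative derives ε (directly, or every symbol in it is nullable)
Nullable: {B}


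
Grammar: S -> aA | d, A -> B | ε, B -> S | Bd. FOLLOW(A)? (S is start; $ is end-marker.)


$ ∈ FOLLOW(S). For each A -> αBβ: add FIRST(β)\{ε} to FOLLOW(B); if β nullable, add FOLLOW(A).
FOLLOW(A) = {$, d}


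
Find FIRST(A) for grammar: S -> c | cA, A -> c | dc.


Per alternative of A: FIRST(c) = {c}; FIRST(dc) = {d}
FIRST(A) = {c, d}


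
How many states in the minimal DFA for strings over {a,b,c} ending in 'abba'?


Track the longest suffix of input matching a prefix of 'abba': 5 classes (prefixes of length 0..4)
Minimal DFA: 5 states


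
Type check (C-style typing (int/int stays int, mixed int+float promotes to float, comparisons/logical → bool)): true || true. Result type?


Operand types: bool || bool
Rule: logical operators take bool operands and yield bool
Result type: bool


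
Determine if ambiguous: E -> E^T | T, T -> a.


precedence layered via separate nonterminal T: deterministic
Unambiguous


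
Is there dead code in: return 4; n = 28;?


statement follows a return and is unreachable
Dead: 'n = 28'


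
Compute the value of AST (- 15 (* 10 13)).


Evaluate inner: (* 10 13) = 130
Evaluate root: (- 15 130) = -115
Result: -115


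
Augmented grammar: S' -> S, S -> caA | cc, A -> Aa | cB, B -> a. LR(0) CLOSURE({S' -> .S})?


Start: S' -> .S
For each item with dot before a nonterminal B, add B -> .γ for every B-production
Closure: [S' -> .S, S -> .caA, S -> .cc]


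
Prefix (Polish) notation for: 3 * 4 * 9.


left-to-right (same/higher precedence on left): tree is (* (* 3 4) 9)
Prefix: * * 3 4 9


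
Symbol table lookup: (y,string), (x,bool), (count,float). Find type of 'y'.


Lookup 'y' → type string


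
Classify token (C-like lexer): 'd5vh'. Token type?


Pattern: letter/underscore followed by alphanumerics, not a keyword
Type: IDENTIFIER


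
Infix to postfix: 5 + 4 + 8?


Left to right (same or higher precedence on left)
Postfix: 5 4 + 8 +


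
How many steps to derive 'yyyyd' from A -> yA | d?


Derivation: A => yA => yyA => yyyA => yyyyA => yyyyd
Steps: 5


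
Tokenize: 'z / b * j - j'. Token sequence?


Scan left to right, longest-match per lexeme
Tokens: ID(z), OP(/), ID(b), OP(*), ID(j), OP(-), ID(j)


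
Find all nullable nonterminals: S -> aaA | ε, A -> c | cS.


A nonterminal is nullable iff some alternative derives ε (directly, or every symbol in it is nullable)
Nullable: {S}


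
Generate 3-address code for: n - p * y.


Break into single-operator statements:
t1 = p * y
t2 = n - t1


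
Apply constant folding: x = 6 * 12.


6 * 12 = 72 at compile time
Optimized: x = 72


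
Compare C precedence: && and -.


'-' is additive (level 9); '&&' is logical AND (level 2)
Higher level binds tighter
'-' has higher precedence than '&&'


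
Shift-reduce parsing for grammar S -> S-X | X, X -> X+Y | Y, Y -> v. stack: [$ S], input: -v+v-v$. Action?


shift '-' to continue S -> S-X
Action: shift


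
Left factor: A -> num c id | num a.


Common prefix: 'num'
Factored: A -> num A', A' -> c id | a


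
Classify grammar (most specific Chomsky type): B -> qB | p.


Right-linear: every RHS is a terminal or a terminal followed by one nonterminal
Classification: Type 3 (Regular)


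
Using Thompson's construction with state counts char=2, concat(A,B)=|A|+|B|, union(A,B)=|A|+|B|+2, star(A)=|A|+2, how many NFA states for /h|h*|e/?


Syntax tree has 3 char leaf(s), 2 union(s), 1 star(s)
chars contribute 3×2 = 6; each union adds +2; each star adds +2
Total: 6 + 4 + 2 = 12 states


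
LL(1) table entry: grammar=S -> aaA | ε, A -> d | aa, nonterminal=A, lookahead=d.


For [A, d]: 'd' ∈ FIRST(d)
Entry: A -> d


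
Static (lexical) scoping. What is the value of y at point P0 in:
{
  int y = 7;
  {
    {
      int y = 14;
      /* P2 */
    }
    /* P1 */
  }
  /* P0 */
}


y declared in the same block as P0
y = 7


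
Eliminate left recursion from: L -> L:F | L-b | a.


Left-recursive alternatives: L:F, L-b; non-recursive: a
Introduce L': L -> aL', L' -> :FL' | -bL' | ε


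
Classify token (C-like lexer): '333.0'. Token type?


Pattern: digits with a decimal point
Type: FLOAT_LITERAL


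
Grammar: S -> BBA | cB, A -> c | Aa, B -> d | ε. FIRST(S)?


Per alternative of S: FIRST(BBA) = {c, d}; FIRST(cB) = {c}
FIRST(S) = {c, d}


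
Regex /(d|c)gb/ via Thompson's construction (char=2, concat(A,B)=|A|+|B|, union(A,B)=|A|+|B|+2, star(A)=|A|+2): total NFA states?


Syntax tree has 4 char leaf(s), 1 union(s), 0 star(s)
chars contribute 4×2 = 8; each union adds +2; each star adds +2
Total: 8 + 2 + 0 = 10 states


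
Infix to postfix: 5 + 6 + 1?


Left to right (same or higher precedence on left)
Postfix: 5 6 + 1 +


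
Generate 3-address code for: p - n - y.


Break into single-operator statements:
t1 = p - n
t2 = t1 - y


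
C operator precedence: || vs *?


'*' is multiplicative (level 10); '||' is logical OR (level 1)
Higher level binds tighter
'*' has higher precedence than '||'


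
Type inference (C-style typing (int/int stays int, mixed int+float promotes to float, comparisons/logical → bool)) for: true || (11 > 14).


Operand types: bool || bool
Rule: logical operators take bool operands and yield bool
Result type: bool


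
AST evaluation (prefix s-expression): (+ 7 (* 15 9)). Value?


Evaluate inner: (* 15 9) = 135
Evaluate root: (+ 7 135) = 142
Result: 142


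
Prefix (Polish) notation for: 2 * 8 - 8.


left-to-right (same/higher precedence on left): tree is (- (* 2 8) 8)
Prefix: - * 2 8 8


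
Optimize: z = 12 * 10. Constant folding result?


12 * 10 = 120 at compile time
Optimized: z = 120


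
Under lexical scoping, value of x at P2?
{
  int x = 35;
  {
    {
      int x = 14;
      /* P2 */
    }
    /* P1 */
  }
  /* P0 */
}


x declared in the same block as P2
x = 14


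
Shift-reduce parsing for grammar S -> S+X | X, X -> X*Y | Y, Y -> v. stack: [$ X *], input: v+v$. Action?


no handle; shift 'v'
Action: shift


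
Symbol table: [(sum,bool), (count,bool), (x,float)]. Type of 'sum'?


Lookup 'sum' → type bool


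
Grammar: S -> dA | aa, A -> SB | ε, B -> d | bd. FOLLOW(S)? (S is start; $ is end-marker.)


$ ∈ FOLLOW(S). For each A -> αBβ: add FIRST(β)\{ε} to FOLLOW(B); if β nullable, add FOLLOW(A).
FOLLOW(S) = {$, b, d}


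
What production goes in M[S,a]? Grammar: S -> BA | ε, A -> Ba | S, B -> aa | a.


For [S, a]: 'a' ∈ FIRST(BA)
Entry: S -> BA


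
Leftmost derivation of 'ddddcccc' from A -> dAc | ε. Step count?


Derivation: A => dAc => ddAcc => dddAccc => ddddAcccc => ddddcccc
Steps: 5


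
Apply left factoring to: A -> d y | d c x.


Common prefix: 'd'
Factored: A -> d A', A' -> y | c x


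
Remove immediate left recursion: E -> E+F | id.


Left-recursive alternatives: E+F; non-recursive: id
Introduce E': E -> idE', E' -> +FE' | ε


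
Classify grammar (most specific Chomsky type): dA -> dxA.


LHS has context (more than one symbol) and |LHS| ≤ |RHS|
Classification: Type 1 (Context-Sensitive)


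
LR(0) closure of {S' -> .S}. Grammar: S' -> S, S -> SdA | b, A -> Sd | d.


Start: S' -> .S
For each item with dot before a nonterminal B, add B -> .γ for every B-production
Closure: [S' -> .S, S -> .SdA, S -> .b]


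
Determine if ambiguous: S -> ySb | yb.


balanced y^n…b^n: each string has a unique parse
Unambiguous


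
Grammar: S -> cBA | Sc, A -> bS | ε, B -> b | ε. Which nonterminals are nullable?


A nonterminal is nullable iff some alternative derives ε (directly, or every symbol in it is nullable)
Nullable: {A, B}


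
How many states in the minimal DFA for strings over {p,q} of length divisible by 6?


Track length mod 6: states 0..5, accept at 0
Minimal DFA: 6 states


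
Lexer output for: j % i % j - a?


Scan left to right, longest-match per lexeme
Tokens: ID(j), OP(%), ID(i), OP(%), ID(j), OP(-), ID(a)


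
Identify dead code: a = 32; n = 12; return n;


a is assigned but never read
Dead: 'a = 32'


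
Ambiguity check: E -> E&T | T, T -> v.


precedence layered via separate nonterminal T: deterministic
Unambiguous


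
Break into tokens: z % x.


Scan left to right, longest-match per lexeme
Tokens: ID(z), OP(%), ID(x)


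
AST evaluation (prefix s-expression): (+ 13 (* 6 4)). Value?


Evaluate inner: (* 6 4) = 24
Evaluate root: (+ 13 24) = 37
Result: 37


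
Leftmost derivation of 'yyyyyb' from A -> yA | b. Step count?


Derivation: A => yA => yyA => yyyA => yyyyA => yyyyyA => yyyyyb
Steps: 6


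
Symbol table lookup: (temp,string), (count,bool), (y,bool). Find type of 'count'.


Lookup 'count' → type bool


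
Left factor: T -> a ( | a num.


Common prefix: 'a'
Factored: T -> a T', T' -> ( | num


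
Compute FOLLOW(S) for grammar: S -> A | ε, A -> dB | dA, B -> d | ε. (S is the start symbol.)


$ ∈ FOLLOW(S). For each A -> αBβ: add FIRST(β)\{ε} to FOLLOW(B); if β nullable, add FOLLOW(A).
FOLLOW(S) = {$}


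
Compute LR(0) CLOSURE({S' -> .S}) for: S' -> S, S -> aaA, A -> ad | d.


Start: S' -> .S
For each item with dot before a nonterminal B, add B -> .γ for every B-production
Closure: [S' -> .S, S -> .aaA]


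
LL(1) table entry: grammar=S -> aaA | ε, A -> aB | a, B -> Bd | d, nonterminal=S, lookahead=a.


For [S, a]: 'a' ∈ FIRST(aaA)
Entry: S -> aaA


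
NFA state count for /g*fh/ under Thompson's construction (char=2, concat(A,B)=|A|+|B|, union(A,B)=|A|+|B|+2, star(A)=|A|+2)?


Syntax tree has 3 char leaf(s), 0 union(s), 1 star(s)
chars contribute 3×2 = 6; each union adds +2; each star adds +2
Total: 6 + 0 + 2 = 8 states


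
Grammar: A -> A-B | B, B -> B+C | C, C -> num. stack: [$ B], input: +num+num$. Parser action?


shift '+' to continue B -> B+C
Action: shift


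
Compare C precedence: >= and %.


'%' is multiplicative (level 10); '>=' is relational (level 7)
Higher level binds tighter
'%' has higher precedence than '>='


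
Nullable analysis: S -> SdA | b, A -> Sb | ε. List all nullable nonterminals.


A nonterminal is nullable iff some alternative derives ε (directly, or every symbol in it is nullable)
Nullable: {A}


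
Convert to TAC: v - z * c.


Break into single-operator statements:
t1 = z * c
t2 = v - t1


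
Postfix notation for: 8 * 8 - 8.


Left to right (same or higher precedence on left)
Postfix: 8 8 * 8 -


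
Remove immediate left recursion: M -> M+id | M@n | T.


Left-recursive alternatives: M+id, M@n; non-recursive: T
Introduce M': M -> TM', M' -> +idM' | @nM' | ε


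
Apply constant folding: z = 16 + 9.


16 + 9 = 25 at compile time
Optimized: z = 25


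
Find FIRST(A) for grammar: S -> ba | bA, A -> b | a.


Per alternative of A: FIRST(b) = {b}; FIRST(a) = {a}
FIRST(A) = {a, b}


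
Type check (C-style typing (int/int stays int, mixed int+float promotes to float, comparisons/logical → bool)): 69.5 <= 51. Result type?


Operand types: float <= int
Rule: comparison yields bool
Result type: bool


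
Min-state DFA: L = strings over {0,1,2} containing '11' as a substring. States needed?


KMP-style automaton: 2 progress states + 1 absorbing accept = 3
Minimal DFA: 3 states


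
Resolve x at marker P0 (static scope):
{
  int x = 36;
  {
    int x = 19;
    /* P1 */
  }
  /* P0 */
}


x declared in the same block as P0
x = 36


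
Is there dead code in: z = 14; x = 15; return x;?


z is assigned but never read
Dead: 'z = 14'


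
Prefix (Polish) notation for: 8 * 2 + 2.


left-to-right (same/higher precedence on left): tree is (+ (* 8 2) 2)
Prefix: + * 8 2 2


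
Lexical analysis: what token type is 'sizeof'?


Pattern: reserved word
Type: KEYWORD


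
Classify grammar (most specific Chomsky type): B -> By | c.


Left-linear: every RHS is a terminal or one nonterminal followed by a terminal
Classification: Type 3 (Regular)


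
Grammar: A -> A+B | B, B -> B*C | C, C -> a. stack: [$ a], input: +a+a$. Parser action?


'a' on top is the handle for C -> a
Action: reduce (C -> a)


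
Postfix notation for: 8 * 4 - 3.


Left to right (same or higher precedence on left)
Postfix: 8 4 * 3 -


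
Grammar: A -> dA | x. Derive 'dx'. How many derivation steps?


Derivation: A => dA => dx
Steps: 2


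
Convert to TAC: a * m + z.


Break into single-operator statements:
t1 = a * m
t2 = t1 + z


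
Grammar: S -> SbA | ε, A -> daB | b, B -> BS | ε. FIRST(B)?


Per alternative of B: FIRST(BS) = {b, ε}; FIRST(ε) = {ε}
FIRST(B) = {b, ε}


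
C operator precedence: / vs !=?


'/' is multiplicative (level 10); '!=' is equality (level 6)
Higher level binds tighter
'/' has higher precedence than '!='


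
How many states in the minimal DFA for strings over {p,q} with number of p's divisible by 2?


Track (count of p) mod 2: states 0..1, accept at 0
Minimal DFA: 2 states


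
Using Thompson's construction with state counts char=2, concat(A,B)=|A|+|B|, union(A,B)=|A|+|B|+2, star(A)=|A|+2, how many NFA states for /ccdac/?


Syntax tree has 5 char leaf(s), 0 union(s), 0 star(s)
chars contribute 5×2 = 10; each union adds +2; each star adds +2
Total: 10 + 0 + 0 = 10 states


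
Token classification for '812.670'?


Pattern: digits with a decimal point
Type: FLOAT_LITERAL


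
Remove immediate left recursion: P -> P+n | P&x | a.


Left-recursive alternatives: P+n, P&x; non-recursive: a
Introduce P': P -> aP', P' -> +nP' | &xP' | ε


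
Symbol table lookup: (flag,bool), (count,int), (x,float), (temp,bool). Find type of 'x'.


Lookup 'x' → type float


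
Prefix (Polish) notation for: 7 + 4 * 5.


'*' binds tighter: tree is (+ 7 (* 4 5))
Prefix: + 7 * 4 5


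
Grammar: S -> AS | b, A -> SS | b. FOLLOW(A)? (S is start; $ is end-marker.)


$ ∈ FOLLOW(S). For each A -> αBβ: add FIRST(β)\{ε} to FOLLOW(B); if β nullable, add FOLLOW(A).
FOLLOW(A) = {b}


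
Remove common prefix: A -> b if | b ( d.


Common prefix: 'b'
Factored: A -> b A', A' -> if | ( d


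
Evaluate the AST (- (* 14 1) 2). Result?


Evaluate inner: (* 14 1) = 14
Evaluate root: (- 14 2) = 12
Result: 12


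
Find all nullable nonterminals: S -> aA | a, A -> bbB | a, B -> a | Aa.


A nonterminal is nullable iff some alternative derives ε (directly, or every symbol in it is nullable)
Nullable: {}


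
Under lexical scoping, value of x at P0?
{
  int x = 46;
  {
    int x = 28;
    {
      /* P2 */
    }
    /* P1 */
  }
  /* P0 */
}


x declared in the same block as P0
x = 46


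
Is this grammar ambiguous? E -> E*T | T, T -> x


precedence layered via separate nonterminal T: deterministic
Unambiguous


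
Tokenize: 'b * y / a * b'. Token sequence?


Scan left to right, longest-match per lexeme
Tokens: ID(b), OP(*), ID(y), OP(/), ID(a), OP(*), ID(b)


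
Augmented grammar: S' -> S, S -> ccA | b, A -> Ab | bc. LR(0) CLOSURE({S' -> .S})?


Start: S' -> .S
For each item with dot before a nonterminal B, add B -> .γ for every B-production
Closure: [S' -> .S, S -> .ccA, S -> .b]


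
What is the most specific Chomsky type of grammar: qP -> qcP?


LHS has context (more than one symbol) and |LHS| ≤ |RHS|
Classification: Type 1 (Context-Sensitive)


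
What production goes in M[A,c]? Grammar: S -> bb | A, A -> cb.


For [A, c]: 'c' ∈ FIRST(cb)
Entry: A -> cb


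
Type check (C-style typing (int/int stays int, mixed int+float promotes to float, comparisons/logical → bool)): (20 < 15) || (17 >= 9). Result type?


Operand types: bool || bool
Rule: logical operators take bool operands and yield bool
Result type: bool


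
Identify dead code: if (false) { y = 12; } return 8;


condition is constant false, so the whole block is unreachable
Dead: 'if (false) { y = 12; }'


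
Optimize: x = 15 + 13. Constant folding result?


15 + 13 = 28 at compile time
Optimized: x = 28


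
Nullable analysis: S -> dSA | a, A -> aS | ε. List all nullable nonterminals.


A nonterminal is nullable iff some alternative derives ε (directly, or every symbol in it is nullable)
Nullable: {A}


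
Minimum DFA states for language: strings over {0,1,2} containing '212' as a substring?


KMP-style automaton: 3 progress states + 1 absorbing accept = 4
Minimal DFA: 4 states


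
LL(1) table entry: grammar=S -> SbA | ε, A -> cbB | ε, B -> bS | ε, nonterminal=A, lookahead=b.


For [A, b]: ε is nullable and 'b' ∈ FOLLOW(A)
Entry: A -> ε


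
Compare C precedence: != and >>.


'>>' is shift (level 8); '!=' is equality (level 6)
Higher level binds tighter
'>>' has higher precedence than '!='


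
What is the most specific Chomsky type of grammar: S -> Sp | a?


Left-linear: every RHS is a terminal or one nonterminal followed by a terminal
Classification: Type 3 (Regular)


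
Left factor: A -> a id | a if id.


Common prefix: 'a'
Factored: A -> a A', A' -> id | if id


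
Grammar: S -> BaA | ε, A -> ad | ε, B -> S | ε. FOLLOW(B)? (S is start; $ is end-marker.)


$ ∈ FOLLOW(S). For each A -> αBβ: add FIRST(β)\{ε} to FOLLOW(B); if β nullable, add FOLLOW(A).
FOLLOW(B) = {a}


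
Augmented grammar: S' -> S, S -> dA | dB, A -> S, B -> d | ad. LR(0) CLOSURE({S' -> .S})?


Start: S' -> .S
For each item with dot before a nonterminal B, add B -> .γ for every B-production
Closure: [S' -> .S, S -> .dA, S -> .dB]


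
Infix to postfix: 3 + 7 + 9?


Left to right (same or higher precedence on left)
Postfix: 3 7 + 9 +


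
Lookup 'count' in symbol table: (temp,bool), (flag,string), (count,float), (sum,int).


Lookup 'count' → type float


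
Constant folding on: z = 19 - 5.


19 - 5 = 14 at compile time
Optimized: z = 14


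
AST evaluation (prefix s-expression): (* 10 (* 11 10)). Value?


Evaluate inner: (* 11 10) = 110
Evaluate root: (* 10 110) = 1100
Result: 1100


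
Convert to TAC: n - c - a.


Break into single-operator statements:
t1 = n - c
t2 = t1 - a


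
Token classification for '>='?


Pattern: operator symbol
Type: OPERATOR


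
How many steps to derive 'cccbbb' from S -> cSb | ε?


Derivation: S => cSb => ccSbb => cccSbbb => cccbbb
Steps: 4


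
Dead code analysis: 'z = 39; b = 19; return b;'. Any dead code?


z is assigned but never read
Dead: 'z = 39'


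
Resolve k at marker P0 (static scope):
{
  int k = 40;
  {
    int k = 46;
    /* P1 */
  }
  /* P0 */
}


k declared in the same block as P0
k = 40


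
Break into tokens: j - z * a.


Scan left to right, longest-match per lexeme
Tokens: ID(j), OP(-), ID(z), OP(*), ID(a)


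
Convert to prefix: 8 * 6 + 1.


left-to-right (same/higher precedence on left): tree is (+ (* 8 6) 1)
Prefix: + * 8 6 1


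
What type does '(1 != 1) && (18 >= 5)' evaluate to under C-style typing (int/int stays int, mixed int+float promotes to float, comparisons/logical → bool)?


Operand types: bool && bool
Rule: logical operators take bool operands and yield bool
Result type: bool


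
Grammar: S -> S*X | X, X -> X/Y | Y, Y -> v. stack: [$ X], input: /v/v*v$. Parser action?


shift '/' to continue X -> X/Y
Action: shift


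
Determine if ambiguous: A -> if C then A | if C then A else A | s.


dangling else: 'if C then if C then s else s' parses two ways
Ambiguous


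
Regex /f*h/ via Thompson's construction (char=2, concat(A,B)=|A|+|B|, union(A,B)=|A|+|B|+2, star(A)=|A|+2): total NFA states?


Syntax tree has 2 char leaf(s), 0 union(s), 1 star(s)
chars contribute 2×2 = 4; each union adds +2; each star adds +2
Total: 4 + 0 + 2 = 6 states


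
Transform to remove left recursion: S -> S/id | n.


Left-recursive alternatives: S/id; non-recursive: n
Introduce S': S -> nS', S' -> /idS' | ε


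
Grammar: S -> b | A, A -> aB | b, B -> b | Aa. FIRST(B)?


Per alternative of B: FIRST(b) = {b}; FIRST(Aa) = {a, b}
FIRST(B) = {a, b}


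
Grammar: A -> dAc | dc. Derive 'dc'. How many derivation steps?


Derivation: A => dc
Steps: 1


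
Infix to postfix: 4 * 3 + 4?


Left to right (same or higher precedence on left)
Postfix: 4 3 * 4 +


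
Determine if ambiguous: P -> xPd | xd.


balanced x^n…d^n: each string has a unique parse
Unambiguous


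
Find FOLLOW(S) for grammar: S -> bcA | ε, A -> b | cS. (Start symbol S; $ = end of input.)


$ ∈ FOLLOW(S). For each A -> αBβ: add FIRST(β)\{ε} to FOLLOW(B); if β nullable, add FOLLOW(A).
FOLLOW(S) = {$}


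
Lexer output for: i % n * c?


Scan left to right, longest-match per lexeme
Tokens: ID(i), OP(%), ID(n), OP(*), ID(c)


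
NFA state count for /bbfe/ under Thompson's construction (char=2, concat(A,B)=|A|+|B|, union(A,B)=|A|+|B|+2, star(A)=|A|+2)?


Syntax tree has 4 char leaf(s), 0 union(s), 0 star(s)
chars contribute 4×2 = 8; each union adds +2; each star adds +2
Total: 8 + 0 + 0 = 8 states


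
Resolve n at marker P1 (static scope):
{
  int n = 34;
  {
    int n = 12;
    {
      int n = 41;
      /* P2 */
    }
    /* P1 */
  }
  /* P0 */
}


n declared in the same block as P1
n = 12


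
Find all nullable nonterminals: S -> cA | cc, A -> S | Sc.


A nonterminal is nullable iff some alternative derives ε (directly, or every symbol in it is nullable)
Nullable: {}


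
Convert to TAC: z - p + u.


Break into single-operator statements:
t1 = z - p
t2 = t1 + u


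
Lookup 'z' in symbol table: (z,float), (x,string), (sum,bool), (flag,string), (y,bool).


Lookup 'z' → type float


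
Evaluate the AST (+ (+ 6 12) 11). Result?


Evaluate inner: (+ 6 12) = 18
Evaluate root: (+ 18 11) = 29
Result: 29


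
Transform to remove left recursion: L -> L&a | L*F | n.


Left-recursive alternatives: L&a, L*F; non-recursive: n
Introduce L': L -> nL', L' -> &aL' | *FL' | ε


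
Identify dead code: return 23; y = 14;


statement follows a return and is unreachable
Dead: 'y = 14'


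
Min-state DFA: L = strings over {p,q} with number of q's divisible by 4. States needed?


Track (count of q) mod 4: states 0..3, accept at 0
Minimal DFA: 4 states


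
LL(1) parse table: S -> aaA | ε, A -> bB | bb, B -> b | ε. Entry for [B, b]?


For [B, b]: 'b' ∈ FIRST(b)
Entry: B -> b


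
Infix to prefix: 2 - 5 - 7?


left-to-right (same/higher precedence on left): tree is (- (- 2 5) 7)
Prefix: - - 2 5 7


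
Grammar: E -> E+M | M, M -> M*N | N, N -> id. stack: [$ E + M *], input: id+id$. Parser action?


no handle; shift 'id'
Action: shift


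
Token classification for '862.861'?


Pattern: digits with a decimal point
Type: FLOAT_LITERAL


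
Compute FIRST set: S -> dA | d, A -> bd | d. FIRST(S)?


Per alternative of S: FIRST(dA) = {d}; FIRST(d) = {d}
FIRST(S) = {d}


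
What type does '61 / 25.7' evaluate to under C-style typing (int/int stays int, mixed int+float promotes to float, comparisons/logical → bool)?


Operand types: int / float
Rule: mixed int/float promotes to float; int/int stays int
Result type: float


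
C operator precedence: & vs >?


'>' is relational (level 7); '&' is bitwise AND (level 5)
Higher level binds tighter
'>' has higher precedence than '&'


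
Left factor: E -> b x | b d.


Common prefix: 'b'
Factored: E -> b E', E' -> x | d


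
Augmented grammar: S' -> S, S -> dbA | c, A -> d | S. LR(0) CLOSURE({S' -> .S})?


Start: S' -> .S
For each item with dot before a nonterminal B, add B -> .γ for every B-production
Closure: [S' -> .S, S -> .dbA, S -> .c]


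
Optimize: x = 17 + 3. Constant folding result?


17 + 3 = 20 at compile time
Optimized: x = 20


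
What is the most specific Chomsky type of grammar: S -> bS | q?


Right-linear: every RHS is a terminal or a terminal followed by one nonterminal
Classification: Type 3 (Regular)


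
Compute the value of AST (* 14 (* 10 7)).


Evaluate inner: (* 10 7) = 70
Evaluate root: (* 14 70) = 980
Result: 980


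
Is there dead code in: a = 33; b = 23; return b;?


a is assigned but never read
Dead: 'a = 33'


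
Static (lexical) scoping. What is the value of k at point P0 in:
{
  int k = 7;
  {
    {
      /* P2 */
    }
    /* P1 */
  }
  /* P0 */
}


k declared in the same block as P0
k = 7


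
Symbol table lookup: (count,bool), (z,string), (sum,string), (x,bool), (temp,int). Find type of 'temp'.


Lookup 'temp' → type int


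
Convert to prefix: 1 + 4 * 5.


'*' binds tighter: tree is (+ 1 (* 4 5))
Prefix: + 1 * 4 5


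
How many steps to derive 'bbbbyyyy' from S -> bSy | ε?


Derivation: S => bSy => bbSyy => bbbSyyy => bbbbSyyyy => bbbbyyyy
Steps: 5


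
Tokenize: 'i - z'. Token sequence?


Scan left to right, longest-match per lexeme
Tokens: ID(i), OP(-), ID(z)


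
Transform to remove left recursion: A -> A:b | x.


Left-recursive alternatives: A:b; non-recursive: x
Introduce A': A -> xA', A' -> :bA' | ε


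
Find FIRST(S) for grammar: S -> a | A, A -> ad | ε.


Per alternative of S: FIRST(a) = {a}; FIRST(A) = {a, ε}
FIRST(S) = {a, ε}


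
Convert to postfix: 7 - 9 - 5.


Left to right (same or higher precedence on left)
Postfix: 7 9 - 5 -


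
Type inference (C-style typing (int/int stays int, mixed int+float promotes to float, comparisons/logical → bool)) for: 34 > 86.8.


Operand types: int > float
Rule: comparison yields bool
Result type: bool
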